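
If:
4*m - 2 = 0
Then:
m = 1/2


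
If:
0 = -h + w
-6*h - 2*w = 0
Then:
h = 0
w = 0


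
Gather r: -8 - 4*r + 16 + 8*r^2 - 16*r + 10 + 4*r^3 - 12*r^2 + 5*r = 4*r^3 - 4*r^2 - 15*r + 18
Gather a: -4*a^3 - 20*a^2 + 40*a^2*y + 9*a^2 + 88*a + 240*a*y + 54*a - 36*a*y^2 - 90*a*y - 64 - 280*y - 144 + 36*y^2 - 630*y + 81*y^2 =-4*a^3 + a^2*(40*y - 11) + a*(-36*y^2 + 150*y + 142) + 117*y^2 - 910*y - 208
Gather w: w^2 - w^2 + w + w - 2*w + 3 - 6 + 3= 0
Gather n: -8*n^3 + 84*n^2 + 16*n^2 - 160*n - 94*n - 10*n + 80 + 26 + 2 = -8*n^3 + 100*n^2 - 264*n + 108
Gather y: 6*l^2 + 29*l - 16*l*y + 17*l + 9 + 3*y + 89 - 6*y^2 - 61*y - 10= 6*l^2 + 46*l - 6*y^2 + y*(-16*l - 58) + 88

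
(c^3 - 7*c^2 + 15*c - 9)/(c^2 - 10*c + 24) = (c^3 - 7*c^2 + 15*c - 9)/(c^2 - 10*c + 24)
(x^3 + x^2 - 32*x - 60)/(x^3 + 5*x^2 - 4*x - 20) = (x - 6)/(x - 2)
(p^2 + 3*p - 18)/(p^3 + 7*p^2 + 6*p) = (p - 3)/(p*(p + 1))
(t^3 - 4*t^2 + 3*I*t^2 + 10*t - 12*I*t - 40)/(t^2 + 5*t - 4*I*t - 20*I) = (t^3 + t^2*(-4 + 3*I) + t*(10 - 12*I) - 40)/(t^2 + t*(5 - 4*I) - 20*I)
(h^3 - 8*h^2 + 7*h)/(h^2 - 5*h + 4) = h*(h - 7)/(h - 4)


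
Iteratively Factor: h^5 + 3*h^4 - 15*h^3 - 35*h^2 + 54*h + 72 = (h - 2)*(h^4 + 5*h^3 - 5*h^2 - 45*h - 36) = (h - 2)*(h + 4)*(h^3 + h^2 - 9*h - 9) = (h - 2)*(h + 1)*(h + 4)*(h^2 - 9) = (h - 3)*(h - 2)*(h + 1)*(h + 4)*(h + 3)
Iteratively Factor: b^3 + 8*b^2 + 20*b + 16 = (b + 2)*(b^2 + 6*b + 8) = (b + 2)*(b + 4)*(b + 2)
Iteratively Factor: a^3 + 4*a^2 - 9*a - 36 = (a + 4)*(a^2 - 9) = (a - 3)*(a + 4)*(a + 3)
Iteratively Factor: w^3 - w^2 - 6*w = (w)*(w^2 - w - 6) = w*(w + 2)*(w - 3)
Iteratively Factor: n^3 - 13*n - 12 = (n + 3)*(n^2 - 3*n - 4) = (n + 1)*(n + 3)*(n - 4)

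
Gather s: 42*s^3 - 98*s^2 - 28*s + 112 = 42*s^3 - 98*s^2 - 28*s + 112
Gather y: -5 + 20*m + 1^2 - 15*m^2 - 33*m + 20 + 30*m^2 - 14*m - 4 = 15*m^2 - 27*m + 12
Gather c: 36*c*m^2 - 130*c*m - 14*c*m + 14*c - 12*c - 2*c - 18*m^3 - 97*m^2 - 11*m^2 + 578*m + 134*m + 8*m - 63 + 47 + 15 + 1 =c*(36*m^2 - 144*m) - 18*m^3 - 108*m^2 + 720*m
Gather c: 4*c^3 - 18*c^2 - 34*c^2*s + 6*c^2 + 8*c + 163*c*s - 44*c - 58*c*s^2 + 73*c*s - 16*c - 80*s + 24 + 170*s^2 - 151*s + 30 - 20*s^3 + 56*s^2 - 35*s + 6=4*c^3 + c^2*(-34*s - 12) + c*(-58*s^2 + 236*s - 52) - 20*s^3 + 226*s^2 - 266*s + 60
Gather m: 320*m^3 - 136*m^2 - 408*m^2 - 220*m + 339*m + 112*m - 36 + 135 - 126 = 320*m^3 - 544*m^2 + 231*m - 27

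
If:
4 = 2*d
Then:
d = 2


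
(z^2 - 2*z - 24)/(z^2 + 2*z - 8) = (z - 6)/(z - 2)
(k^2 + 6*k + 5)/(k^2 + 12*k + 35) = (k + 1)/(k + 7)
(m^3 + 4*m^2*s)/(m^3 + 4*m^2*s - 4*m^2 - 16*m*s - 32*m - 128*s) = m^2/(m^2 - 4*m - 32)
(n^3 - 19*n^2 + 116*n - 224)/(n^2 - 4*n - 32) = (n^2 - 11*n + 28)/(n + 4)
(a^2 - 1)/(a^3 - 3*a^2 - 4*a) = (a - 1)/(a*(a - 4))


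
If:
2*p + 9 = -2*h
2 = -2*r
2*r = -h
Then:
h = 2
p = -13/2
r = -1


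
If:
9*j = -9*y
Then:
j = -y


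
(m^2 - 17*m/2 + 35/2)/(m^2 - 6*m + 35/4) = 2*(m - 5)/(2*m - 5)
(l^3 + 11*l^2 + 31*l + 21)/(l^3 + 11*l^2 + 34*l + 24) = (l^2 + 10*l + 21)/(l^2 + 10*l + 24)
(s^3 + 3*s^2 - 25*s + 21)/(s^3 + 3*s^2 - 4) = (s^2 + 4*s - 21)/(s^2 + 4*s + 4)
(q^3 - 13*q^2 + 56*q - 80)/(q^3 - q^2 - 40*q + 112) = (q - 5)/(q + 7)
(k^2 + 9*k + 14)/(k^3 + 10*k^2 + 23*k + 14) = 1/(k + 1)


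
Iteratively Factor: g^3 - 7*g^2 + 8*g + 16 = (g + 1)*(g^2 - 8*g + 16) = (g - 4)*(g + 1)*(g - 4)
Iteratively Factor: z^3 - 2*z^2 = (z)*(z^2 - 2*z) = z*(z - 2)*(z)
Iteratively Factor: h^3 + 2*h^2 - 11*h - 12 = (h + 4)*(h^2 - 2*h - 3) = (h - 3)*(h + 4)*(h + 1)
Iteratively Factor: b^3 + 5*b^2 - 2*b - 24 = (b - 2)*(b^2 + 7*b + 12) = (b - 2)*(b + 3)*(b + 4)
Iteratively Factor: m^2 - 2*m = (m)*(m - 2)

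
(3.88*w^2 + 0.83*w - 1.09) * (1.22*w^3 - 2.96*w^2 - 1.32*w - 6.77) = 4.7336*w^5 - 10.4722*w^4 - 8.9082*w^3 - 24.1368*w^2 - 4.1803*w + 7.3793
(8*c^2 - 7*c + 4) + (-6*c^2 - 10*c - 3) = 2*c^2 - 17*c + 1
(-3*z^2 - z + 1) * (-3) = 9*z^2 + 3*z - 3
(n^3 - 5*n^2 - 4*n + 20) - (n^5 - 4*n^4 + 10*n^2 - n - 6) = -n^5 + 4*n^4 + n^3 - 15*n^2 - 3*n + 26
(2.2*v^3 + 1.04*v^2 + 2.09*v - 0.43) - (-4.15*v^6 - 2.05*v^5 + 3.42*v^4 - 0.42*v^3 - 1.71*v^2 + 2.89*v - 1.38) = 4.15*v^6 + 2.05*v^5 - 3.42*v^4 + 2.62*v^3 + 2.75*v^2 - 0.8*v + 0.95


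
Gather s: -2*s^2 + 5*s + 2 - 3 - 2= -2*s^2 + 5*s - 3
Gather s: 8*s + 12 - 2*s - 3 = 6*s + 9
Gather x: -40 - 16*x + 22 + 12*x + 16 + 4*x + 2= 0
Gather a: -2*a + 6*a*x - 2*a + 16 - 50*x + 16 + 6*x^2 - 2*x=a*(6*x - 4) + 6*x^2 - 52*x + 32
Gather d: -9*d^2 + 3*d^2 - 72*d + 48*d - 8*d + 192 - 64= -6*d^2 - 32*d + 128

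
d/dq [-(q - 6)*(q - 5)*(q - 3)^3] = -5*q^4 + 80*q^3 - 468*q^2 + 1188*q - 1107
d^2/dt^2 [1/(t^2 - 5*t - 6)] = 2*(t^2 - 5*t - (2*t - 5)^2 - 6)/(-t^2 + 5*t + 6)^3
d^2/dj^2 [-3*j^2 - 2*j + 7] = -6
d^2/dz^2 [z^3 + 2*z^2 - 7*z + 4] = 6*z + 4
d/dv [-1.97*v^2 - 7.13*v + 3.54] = -3.94*v - 7.13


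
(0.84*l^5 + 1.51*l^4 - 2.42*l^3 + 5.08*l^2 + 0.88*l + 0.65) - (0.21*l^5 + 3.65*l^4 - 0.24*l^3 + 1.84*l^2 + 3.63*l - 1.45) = 0.63*l^5 - 2.14*l^4 - 2.18*l^3 + 3.24*l^2 - 2.75*l + 2.1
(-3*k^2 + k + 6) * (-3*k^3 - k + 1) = 9*k^5 - 3*k^4 - 15*k^3 - 4*k^2 - 5*k + 6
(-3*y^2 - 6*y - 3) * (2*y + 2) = -6*y^3 - 18*y^2 - 18*y - 6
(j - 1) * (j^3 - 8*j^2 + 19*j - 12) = j^4 - 9*j^3 + 27*j^2 - 31*j + 12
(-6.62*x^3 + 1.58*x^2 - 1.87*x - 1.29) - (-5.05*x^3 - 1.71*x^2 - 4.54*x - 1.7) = -1.57*x^3 + 3.29*x^2 + 2.67*x + 0.41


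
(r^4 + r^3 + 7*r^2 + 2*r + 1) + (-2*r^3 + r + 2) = r^4 - r^3 + 7*r^2 + 3*r + 3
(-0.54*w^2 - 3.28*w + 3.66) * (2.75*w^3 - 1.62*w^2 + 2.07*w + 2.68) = -1.485*w^5 - 8.1452*w^4 + 14.2608*w^3 - 14.166*w^2 - 1.2142*w + 9.8088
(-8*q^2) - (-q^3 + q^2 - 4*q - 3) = q^3 - 9*q^2 + 4*q + 3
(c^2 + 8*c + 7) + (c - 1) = c^2 + 9*c + 6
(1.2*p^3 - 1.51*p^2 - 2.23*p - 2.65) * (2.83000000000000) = 3.396*p^3 - 4.2733*p^2 - 6.3109*p - 7.4995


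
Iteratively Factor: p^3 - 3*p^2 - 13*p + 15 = (p + 3)*(p^2 - 6*p + 5) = (p - 5)*(p + 3)*(p - 1)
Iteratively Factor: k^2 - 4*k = (k - 4)*(k)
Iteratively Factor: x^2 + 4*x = (x)*(x + 4)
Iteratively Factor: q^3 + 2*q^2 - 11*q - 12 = (q + 1)*(q^2 + q - 12) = (q + 1)*(q + 4)*(q - 3)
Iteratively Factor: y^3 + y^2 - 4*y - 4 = (y - 2)*(y^2 + 3*y + 2) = (y - 2)*(y + 1)*(y + 2)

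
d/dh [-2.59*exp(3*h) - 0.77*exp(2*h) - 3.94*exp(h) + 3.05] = (-7.77*exp(2*h) - 1.54*exp(h) - 3.94)*exp(h)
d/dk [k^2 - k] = 2*k - 1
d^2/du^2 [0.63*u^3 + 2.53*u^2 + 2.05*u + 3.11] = 3.78*u + 5.06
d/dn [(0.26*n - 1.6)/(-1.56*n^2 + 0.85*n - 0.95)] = (0.4056*n^2 - 4.992*n + 1.113)/(2.4336*n^4 - 2.652*n^3 + 3.6865*n^2 - 1.615*n + 0.9025)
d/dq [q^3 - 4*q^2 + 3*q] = 3*q^2 - 8*q + 3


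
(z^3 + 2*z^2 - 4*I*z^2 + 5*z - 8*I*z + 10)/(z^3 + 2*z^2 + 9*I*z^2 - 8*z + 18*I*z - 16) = (z - 5*I)/(z + 8*I)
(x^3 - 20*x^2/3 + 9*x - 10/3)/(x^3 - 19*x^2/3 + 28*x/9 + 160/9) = 3*(3*x^2 - 5*x + 2)/(9*x^2 - 12*x - 32)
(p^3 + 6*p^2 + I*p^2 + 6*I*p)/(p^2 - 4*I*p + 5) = p*(p + 6)/(p - 5*I)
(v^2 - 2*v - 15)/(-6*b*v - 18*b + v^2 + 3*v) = (v - 5)/(-6*b + v)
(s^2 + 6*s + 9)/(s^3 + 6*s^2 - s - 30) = (s + 3)/(s^2 + 3*s - 10)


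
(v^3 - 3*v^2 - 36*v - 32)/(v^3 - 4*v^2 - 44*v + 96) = (v^2 + 5*v + 4)/(v^2 + 4*v - 12)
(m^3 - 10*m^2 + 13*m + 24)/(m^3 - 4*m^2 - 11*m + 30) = (m^3 - 10*m^2 + 13*m + 24)/(m^3 - 4*m^2 - 11*m + 30)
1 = 1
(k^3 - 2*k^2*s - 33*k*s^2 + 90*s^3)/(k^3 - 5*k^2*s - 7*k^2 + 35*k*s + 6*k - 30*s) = (k^2 + 3*k*s - 18*s^2)/(k^2 - 7*k + 6)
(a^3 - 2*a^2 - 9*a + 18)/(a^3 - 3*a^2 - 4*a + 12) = (a + 3)/(a + 2)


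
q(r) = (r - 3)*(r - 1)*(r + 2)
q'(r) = (r - 3)*(r - 1) + (r - 3)*(r + 2) + (r - 1)*(r + 2)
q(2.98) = -0.20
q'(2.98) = 9.72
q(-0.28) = 7.22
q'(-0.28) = -3.64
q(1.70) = -3.37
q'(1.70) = -3.13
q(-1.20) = 7.39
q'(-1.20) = 4.12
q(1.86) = -3.78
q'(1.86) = -2.06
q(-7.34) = -460.50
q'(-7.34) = 185.99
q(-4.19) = -81.72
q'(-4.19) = 64.43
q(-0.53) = 7.94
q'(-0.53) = -2.04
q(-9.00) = -840.00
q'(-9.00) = 274.00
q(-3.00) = -24.00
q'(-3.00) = 34.00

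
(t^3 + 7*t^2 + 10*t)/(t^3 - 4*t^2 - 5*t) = (t^2 + 7*t + 10)/(t^2 - 4*t - 5)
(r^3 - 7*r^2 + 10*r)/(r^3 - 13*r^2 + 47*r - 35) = r*(r - 2)/(r^2 - 8*r + 7)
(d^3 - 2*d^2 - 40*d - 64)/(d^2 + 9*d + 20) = (d^2 - 6*d - 16)/(d + 5)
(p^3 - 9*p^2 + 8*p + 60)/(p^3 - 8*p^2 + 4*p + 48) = (p - 5)/(p - 4)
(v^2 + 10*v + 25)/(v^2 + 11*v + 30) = (v + 5)/(v + 6)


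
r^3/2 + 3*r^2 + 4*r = r*(r/2 + 1)*(r + 4)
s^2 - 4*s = s*(s - 4)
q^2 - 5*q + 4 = (q - 4)*(q - 1)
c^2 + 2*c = c*(c + 2)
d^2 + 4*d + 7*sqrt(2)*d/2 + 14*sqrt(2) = (d + 4)*(d + 7*sqrt(2)/2)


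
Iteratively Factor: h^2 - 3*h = (h - 3)*(h)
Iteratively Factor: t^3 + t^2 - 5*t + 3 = (t - 1)*(t^2 + 2*t - 3) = (t - 1)*(t + 3)*(t - 1)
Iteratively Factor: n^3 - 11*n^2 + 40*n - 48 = (n - 4)*(n^2 - 7*n + 12) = (n - 4)*(n - 3)*(n - 4)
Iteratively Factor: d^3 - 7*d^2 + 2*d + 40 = (d - 5)*(d^2 - 2*d - 8) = (d - 5)*(d - 4)*(d + 2)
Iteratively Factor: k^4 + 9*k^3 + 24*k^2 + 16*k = (k + 4)*(k^3 + 5*k^2 + 4*k) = k*(k + 4)*(k^2 + 5*k + 4) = k*(k + 1)*(k + 4)*(k + 4)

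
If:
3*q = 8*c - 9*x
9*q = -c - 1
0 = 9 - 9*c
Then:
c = 1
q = -2/9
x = 26/27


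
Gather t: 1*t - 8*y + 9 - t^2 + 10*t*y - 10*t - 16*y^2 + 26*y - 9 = -t^2 + t*(10*y - 9) - 16*y^2 + 18*y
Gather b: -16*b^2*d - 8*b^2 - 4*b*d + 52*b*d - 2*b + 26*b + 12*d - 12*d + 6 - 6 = b^2*(-16*d - 8) + b*(48*d + 24)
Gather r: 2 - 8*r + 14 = 16 - 8*r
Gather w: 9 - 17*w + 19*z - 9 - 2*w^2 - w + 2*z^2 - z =-2*w^2 - 18*w + 2*z^2 + 18*z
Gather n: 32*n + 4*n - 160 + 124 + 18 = 36*n - 18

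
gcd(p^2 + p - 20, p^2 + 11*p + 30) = p + 5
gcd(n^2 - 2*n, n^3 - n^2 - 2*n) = n^2 - 2*n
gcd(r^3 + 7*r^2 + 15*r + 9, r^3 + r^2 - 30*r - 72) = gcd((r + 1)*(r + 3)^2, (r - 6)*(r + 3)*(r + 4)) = r + 3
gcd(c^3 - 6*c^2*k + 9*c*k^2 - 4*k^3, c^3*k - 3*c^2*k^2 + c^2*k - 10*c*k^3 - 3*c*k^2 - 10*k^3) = 1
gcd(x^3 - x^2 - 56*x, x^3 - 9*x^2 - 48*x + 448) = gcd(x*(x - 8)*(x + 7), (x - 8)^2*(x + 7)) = x^2 - x - 56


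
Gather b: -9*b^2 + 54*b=-9*b^2 + 54*b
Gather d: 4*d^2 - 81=4*d^2 - 81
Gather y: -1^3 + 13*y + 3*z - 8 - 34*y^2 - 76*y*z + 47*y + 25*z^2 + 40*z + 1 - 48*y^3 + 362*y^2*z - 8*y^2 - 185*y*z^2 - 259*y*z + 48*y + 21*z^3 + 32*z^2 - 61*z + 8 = -48*y^3 + y^2*(362*z - 42) + y*(-185*z^2 - 335*z + 108) + 21*z^3 + 57*z^2 - 18*z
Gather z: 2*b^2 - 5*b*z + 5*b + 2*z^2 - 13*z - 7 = 2*b^2 + 5*b + 2*z^2 + z*(-5*b - 13) - 7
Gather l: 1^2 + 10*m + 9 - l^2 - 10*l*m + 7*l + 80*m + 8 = -l^2 + l*(7 - 10*m) + 90*m + 18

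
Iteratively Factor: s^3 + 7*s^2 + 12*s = (s + 3)*(s^2 + 4*s) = s*(s + 3)*(s + 4)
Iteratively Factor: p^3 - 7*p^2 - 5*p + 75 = (p - 5)*(p^2 - 2*p - 15) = (p - 5)*(p + 3)*(p - 5)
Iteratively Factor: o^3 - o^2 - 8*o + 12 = (o - 2)*(o^2 + o - 6) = (o - 2)^2*(o + 3)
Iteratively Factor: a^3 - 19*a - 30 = (a + 2)*(a^2 - 2*a - 15) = (a + 2)*(a + 3)*(a - 5)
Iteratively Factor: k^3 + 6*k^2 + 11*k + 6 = (k + 3)*(k^2 + 3*k + 2) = (k + 2)*(k + 3)*(k + 1)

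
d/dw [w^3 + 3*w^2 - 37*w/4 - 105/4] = 3*w^2 + 6*w - 37/4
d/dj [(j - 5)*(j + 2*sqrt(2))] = 2*j - 5 + 2*sqrt(2)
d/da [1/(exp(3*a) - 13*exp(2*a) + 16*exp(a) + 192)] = (-3*exp(2*a) + 26*exp(a) - 16)*exp(a)/(exp(3*a) - 13*exp(2*a) + 16*exp(a) + 192)^2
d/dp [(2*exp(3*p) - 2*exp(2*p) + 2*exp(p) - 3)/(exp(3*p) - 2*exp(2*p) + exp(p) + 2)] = (-2*exp(4*p) + 23*exp(2*p) - 20*exp(p) + 7)*exp(p)/(exp(6*p) - 4*exp(5*p) + 6*exp(4*p) - 7*exp(2*p) + 4*exp(p) + 4)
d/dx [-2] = 0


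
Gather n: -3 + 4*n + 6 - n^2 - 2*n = -n^2 + 2*n + 3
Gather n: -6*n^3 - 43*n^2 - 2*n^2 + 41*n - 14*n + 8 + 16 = -6*n^3 - 45*n^2 + 27*n + 24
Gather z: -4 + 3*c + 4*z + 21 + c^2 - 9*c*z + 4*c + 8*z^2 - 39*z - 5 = c^2 + 7*c + 8*z^2 + z*(-9*c - 35) + 12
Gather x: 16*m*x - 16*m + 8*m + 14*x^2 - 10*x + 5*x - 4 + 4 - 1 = -8*m + 14*x^2 + x*(16*m - 5) - 1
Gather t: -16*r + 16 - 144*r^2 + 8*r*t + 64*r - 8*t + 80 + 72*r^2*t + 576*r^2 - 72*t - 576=432*r^2 + 48*r + t*(72*r^2 + 8*r - 80) - 480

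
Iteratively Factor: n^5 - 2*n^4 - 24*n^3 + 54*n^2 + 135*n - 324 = (n + 4)*(n^4 - 6*n^3 + 54*n - 81) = (n + 3)*(n + 4)*(n^3 - 9*n^2 + 27*n - 27) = (n - 3)*(n + 3)*(n + 4)*(n^2 - 6*n + 9) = (n - 3)^2*(n + 3)*(n + 4)*(n - 3)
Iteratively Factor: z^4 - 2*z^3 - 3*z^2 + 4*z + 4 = (z + 1)*(z^3 - 3*z^2 + 4) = (z - 2)*(z + 1)*(z^2 - z - 2) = (z - 2)^2*(z + 1)*(z + 1)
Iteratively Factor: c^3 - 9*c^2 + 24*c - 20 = (c - 2)*(c^2 - 7*c + 10) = (c - 2)^2*(c - 5)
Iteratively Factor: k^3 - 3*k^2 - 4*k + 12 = (k - 2)*(k^2 - k - 6) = (k - 3)*(k - 2)*(k + 2)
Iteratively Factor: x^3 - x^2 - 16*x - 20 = (x + 2)*(x^2 - 3*x - 10) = (x + 2)^2*(x - 5)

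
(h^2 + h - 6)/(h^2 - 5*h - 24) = (h - 2)/(h - 8)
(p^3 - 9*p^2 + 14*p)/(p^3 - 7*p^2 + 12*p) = (p^2 - 9*p + 14)/(p^2 - 7*p + 12)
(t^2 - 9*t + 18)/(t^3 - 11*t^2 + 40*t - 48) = (t - 6)/(t^2 - 8*t + 16)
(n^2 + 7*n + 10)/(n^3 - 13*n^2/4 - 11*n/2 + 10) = 4*(n + 5)/(4*n^2 - 21*n + 20)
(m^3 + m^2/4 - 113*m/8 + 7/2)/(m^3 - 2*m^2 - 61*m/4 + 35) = (4*m - 1)/(2*(2*m - 5))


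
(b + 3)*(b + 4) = b^2 + 7*b + 12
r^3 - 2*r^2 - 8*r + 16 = (r - 2)*(r - 2*sqrt(2))*(r + 2*sqrt(2))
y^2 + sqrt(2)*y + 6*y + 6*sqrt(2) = (y + 6)*(y + sqrt(2))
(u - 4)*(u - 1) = u^2 - 5*u + 4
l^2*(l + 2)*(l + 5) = l^4 + 7*l^3 + 10*l^2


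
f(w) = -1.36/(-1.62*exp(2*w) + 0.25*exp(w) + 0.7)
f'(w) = -1.36*(3.24*exp(2*w) - 0.25*exp(w))/(-1.62*exp(2*w) + 0.25*exp(w) + 0.7)^2 = (0.34 - 4.4064*exp(w))*exp(w)/(-1.62*exp(2*w) + 0.25*exp(w) + 0.7)^2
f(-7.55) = -1.94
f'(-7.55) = 0.00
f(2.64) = 0.00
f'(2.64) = -0.01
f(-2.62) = -1.92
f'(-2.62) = 0.00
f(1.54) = 0.04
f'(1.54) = -0.08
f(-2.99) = -1.92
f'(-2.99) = 0.01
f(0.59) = 0.33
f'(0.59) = -0.81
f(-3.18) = -1.92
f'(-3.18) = 0.01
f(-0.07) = 2.86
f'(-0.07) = -15.56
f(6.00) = 0.00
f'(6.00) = 0.00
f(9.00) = 0.00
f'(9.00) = 0.00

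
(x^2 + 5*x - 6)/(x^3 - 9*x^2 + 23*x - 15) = (x + 6)/(x^2 - 8*x + 15)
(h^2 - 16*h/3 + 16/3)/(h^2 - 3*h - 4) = (h - 4/3)/(h + 1)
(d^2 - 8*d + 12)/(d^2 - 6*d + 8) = (d - 6)/(d - 4)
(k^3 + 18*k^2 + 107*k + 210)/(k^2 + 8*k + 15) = (k^2 + 13*k + 42)/(k + 3)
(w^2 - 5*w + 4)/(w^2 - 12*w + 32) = (w - 1)/(w - 8)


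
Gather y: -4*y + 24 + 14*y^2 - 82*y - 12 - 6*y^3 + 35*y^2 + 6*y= -6*y^3 + 49*y^2 - 80*y + 12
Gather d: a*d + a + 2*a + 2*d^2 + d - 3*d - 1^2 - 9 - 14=3*a + 2*d^2 + d*(a - 2) - 24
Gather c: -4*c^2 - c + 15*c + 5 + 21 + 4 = -4*c^2 + 14*c + 30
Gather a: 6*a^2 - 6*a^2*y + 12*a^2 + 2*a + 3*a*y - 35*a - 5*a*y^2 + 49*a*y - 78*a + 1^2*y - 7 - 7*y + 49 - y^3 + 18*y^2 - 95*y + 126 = a^2*(18 - 6*y) + a*(-5*y^2 + 52*y - 111) - y^3 + 18*y^2 - 101*y + 168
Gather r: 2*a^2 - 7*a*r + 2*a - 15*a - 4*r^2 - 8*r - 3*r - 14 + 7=2*a^2 - 13*a - 4*r^2 + r*(-7*a - 11) - 7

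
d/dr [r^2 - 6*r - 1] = 2*r - 6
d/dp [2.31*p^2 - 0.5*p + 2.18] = 4.62*p - 0.5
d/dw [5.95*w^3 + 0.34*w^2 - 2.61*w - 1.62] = 17.85*w^2 + 0.68*w - 2.61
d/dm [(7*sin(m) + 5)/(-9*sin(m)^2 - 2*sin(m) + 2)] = 3*(21*sin(m)^2 + 30*sin(m) + 8)*cos(m)/(9*sin(m)^2 + 2*sin(m) - 2)^2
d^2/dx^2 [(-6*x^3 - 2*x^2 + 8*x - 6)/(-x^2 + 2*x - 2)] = 4*(4*x^3 - 33*x^2 + 42*x - 6)/(x^6 - 6*x^5 + 18*x^4 - 32*x^3 + 36*x^2 - 24*x + 8)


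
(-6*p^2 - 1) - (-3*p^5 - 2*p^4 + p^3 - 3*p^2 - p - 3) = 3*p^5 + 2*p^4 - p^3 - 3*p^2 + p + 2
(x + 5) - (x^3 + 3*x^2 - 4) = -x^3 - 3*x^2 + x + 9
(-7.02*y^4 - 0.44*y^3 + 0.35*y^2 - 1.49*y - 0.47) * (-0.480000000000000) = 3.3696*y^4 + 0.2112*y^3 - 0.168*y^2 + 0.7152*y + 0.2256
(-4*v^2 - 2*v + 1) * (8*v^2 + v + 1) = -32*v^4 - 20*v^3 + 2*v^2 - v + 1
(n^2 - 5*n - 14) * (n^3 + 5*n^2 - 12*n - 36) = n^5 - 51*n^3 - 46*n^2 + 348*n + 504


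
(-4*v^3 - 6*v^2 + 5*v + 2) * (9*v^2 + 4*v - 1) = -36*v^5 - 70*v^4 + 25*v^3 + 44*v^2 + 3*v - 2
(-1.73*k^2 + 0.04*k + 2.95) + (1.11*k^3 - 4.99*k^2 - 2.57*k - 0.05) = 1.11*k^3 - 6.72*k^2 - 2.53*k + 2.9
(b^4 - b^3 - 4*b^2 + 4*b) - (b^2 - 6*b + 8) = b^4 - b^3 - 5*b^2 + 10*b - 8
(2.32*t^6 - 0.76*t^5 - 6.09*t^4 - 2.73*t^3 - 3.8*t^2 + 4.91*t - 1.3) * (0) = 0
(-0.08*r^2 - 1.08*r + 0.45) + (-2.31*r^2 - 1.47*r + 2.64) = -2.39*r^2 - 2.55*r + 3.09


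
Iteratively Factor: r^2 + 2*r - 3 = (r - 1)*(r + 3)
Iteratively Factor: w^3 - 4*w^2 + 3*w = (w - 1)*(w^2 - 3*w) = (w - 3)*(w - 1)*(w)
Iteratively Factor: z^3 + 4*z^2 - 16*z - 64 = (z + 4)*(z^2 - 16) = (z - 4)*(z + 4)*(z + 4)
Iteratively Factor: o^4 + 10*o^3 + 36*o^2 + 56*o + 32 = (o + 4)*(o^3 + 6*o^2 + 12*o + 8) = (o + 2)*(o + 4)*(o^2 + 4*o + 4) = (o + 2)^2*(o + 4)*(o + 2)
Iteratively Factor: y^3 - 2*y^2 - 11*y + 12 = (y + 3)*(y^2 - 5*y + 4) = (y - 4)*(y + 3)*(y - 1)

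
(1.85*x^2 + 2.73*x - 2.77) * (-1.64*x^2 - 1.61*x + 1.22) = -3.034*x^4 - 7.4557*x^3 + 2.4045*x^2 + 7.7903*x - 3.3794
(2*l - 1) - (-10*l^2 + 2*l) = 10*l^2 - 1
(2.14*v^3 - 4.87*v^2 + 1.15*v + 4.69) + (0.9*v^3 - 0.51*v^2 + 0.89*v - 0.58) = 3.04*v^3 - 5.38*v^2 + 2.04*v + 4.11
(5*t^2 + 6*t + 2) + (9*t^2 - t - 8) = 14*t^2 + 5*t - 6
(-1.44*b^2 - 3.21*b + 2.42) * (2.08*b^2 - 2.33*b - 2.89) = -2.9952*b^4 - 3.3216*b^3 + 16.6745*b^2 + 3.6383*b - 6.9938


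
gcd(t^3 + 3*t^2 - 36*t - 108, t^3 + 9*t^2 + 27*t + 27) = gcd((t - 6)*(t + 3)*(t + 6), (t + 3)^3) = t + 3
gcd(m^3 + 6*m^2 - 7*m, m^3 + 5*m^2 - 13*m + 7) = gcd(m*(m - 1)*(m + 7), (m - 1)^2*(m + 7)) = m^2 + 6*m - 7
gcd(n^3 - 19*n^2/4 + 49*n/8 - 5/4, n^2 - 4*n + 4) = n - 2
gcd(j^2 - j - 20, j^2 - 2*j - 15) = j - 5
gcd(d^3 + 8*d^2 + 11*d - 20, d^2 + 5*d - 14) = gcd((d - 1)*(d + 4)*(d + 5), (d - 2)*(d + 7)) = 1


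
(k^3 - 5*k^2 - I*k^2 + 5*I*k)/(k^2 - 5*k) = k - I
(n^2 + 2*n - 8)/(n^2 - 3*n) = (n^2 + 2*n - 8)/(n*(n - 3))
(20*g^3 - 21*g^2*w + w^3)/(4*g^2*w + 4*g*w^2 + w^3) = (20*g^3 - 21*g^2*w + w^3)/(w*(4*g^2 + 4*g*w + w^2))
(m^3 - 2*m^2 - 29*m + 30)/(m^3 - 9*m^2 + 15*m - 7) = (m^2 - m - 30)/(m^2 - 8*m + 7)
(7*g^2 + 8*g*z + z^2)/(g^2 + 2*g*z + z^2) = (7*g + z)/(g + z)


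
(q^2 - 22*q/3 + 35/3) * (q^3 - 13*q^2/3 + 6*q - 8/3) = q^5 - 35*q^4/3 + 445*q^3/9 - 875*q^2/9 + 806*q/9 - 280/9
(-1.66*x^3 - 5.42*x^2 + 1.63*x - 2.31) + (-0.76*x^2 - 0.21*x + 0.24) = -1.66*x^3 - 6.18*x^2 + 1.42*x - 2.07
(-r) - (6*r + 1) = -7*r - 1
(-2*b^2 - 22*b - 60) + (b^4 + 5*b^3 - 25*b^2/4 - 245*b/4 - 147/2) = b^4 + 5*b^3 - 33*b^2/4 - 333*b/4 - 267/2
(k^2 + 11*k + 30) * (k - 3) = k^3 + 8*k^2 - 3*k - 90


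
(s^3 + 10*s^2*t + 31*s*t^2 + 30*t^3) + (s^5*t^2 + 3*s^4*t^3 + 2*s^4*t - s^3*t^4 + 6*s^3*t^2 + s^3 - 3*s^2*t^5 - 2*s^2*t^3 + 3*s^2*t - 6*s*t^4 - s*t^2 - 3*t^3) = s^5*t^2 + 3*s^4*t^3 + 2*s^4*t - s^3*t^4 + 6*s^3*t^2 + 2*s^3 - 3*s^2*t^5 - 2*s^2*t^3 + 13*s^2*t - 6*s*t^4 + 30*s*t^2 + 27*t^3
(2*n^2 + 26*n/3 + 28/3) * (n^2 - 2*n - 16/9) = 2*n^4 + 14*n^3/3 - 104*n^2/9 - 920*n/27 - 448/27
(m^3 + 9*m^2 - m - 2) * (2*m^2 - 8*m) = 2*m^5 + 10*m^4 - 74*m^3 + 4*m^2 + 16*m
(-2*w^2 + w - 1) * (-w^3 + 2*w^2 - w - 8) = 2*w^5 - 5*w^4 + 5*w^3 + 13*w^2 - 7*w + 8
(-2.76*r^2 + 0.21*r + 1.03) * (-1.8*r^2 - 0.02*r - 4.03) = 4.968*r^4 - 0.3228*r^3 + 9.2646*r^2 - 0.8669*r - 4.1509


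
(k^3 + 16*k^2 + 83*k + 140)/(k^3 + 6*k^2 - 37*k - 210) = (k + 4)/(k - 6)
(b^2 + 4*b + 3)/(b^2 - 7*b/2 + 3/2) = 2*(b^2 + 4*b + 3)/(2*b^2 - 7*b + 3)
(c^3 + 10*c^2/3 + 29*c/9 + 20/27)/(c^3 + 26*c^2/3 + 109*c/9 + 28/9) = (c + 5/3)/(c + 7)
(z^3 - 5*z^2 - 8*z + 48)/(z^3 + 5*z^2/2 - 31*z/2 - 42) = 2*(z - 4)/(2*z + 7)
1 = 1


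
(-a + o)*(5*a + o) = -5*a^2 + 4*a*o + o^2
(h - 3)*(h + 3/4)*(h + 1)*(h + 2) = h^4 + 3*h^3/4 - 7*h^2 - 45*h/4 - 9/2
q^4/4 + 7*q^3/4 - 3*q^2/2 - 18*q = q*(q/4 + 1)*(q - 3)*(q + 6)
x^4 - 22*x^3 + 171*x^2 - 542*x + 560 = (x - 8)*(x - 7)*(x - 5)*(x - 2)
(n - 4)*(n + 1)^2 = n^3 - 2*n^2 - 7*n - 4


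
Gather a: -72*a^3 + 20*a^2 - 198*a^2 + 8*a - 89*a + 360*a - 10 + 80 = -72*a^3 - 178*a^2 + 279*a + 70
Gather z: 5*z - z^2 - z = -z^2 + 4*z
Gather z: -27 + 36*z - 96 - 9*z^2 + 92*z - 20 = -9*z^2 + 128*z - 143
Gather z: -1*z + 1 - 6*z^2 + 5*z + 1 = -6*z^2 + 4*z + 2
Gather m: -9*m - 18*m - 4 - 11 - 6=-27*m - 21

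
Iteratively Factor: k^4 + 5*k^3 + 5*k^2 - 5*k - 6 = (k + 2)*(k^3 + 3*k^2 - k - 3) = (k + 2)*(k + 3)*(k^2 - 1) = (k - 1)*(k + 2)*(k + 3)*(k + 1)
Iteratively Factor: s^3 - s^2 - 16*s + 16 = (s - 1)*(s^2 - 16) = (s - 1)*(s + 4)*(s - 4)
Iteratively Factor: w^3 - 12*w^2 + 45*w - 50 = (w - 5)*(w^2 - 7*w + 10) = (w - 5)*(w - 2)*(w - 5)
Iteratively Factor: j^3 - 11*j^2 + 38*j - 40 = (j - 2)*(j^2 - 9*j + 20) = (j - 4)*(j - 2)*(j - 5)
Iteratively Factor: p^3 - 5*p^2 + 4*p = (p - 1)*(p^2 - 4*p) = (p - 4)*(p - 1)*(p)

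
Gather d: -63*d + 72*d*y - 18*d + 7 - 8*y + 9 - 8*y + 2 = d*(72*y - 81) - 16*y + 18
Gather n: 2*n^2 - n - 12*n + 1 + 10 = 2*n^2 - 13*n + 11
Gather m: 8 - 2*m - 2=6 - 2*m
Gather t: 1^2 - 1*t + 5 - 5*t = 6 - 6*t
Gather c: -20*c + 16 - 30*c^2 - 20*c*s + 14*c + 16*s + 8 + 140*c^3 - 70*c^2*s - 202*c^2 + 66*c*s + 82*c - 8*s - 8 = 140*c^3 + c^2*(-70*s - 232) + c*(46*s + 76) + 8*s + 16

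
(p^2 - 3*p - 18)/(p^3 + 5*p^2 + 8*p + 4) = (p^2 - 3*p - 18)/(p^3 + 5*p^2 + 8*p + 4)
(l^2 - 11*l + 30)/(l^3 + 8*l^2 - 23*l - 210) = (l - 6)/(l^2 + 13*l + 42)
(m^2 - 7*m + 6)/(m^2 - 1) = (m - 6)/(m + 1)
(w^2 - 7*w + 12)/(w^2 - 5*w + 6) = (w - 4)/(w - 2)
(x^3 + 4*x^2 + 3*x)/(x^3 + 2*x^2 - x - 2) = x*(x + 3)/(x^2 + x - 2)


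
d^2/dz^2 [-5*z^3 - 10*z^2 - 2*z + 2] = -30*z - 20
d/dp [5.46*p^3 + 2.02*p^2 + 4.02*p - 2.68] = 16.38*p^2 + 4.04*p + 4.02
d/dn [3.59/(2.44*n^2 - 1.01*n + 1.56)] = (3.6259 - 17.5192*n)/(2.44*n^2 - 1.01*n + 1.56)^2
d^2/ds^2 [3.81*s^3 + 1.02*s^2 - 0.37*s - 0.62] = 22.86*s + 2.04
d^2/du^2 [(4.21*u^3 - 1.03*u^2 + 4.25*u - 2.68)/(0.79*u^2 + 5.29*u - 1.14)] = (-2.8421709430404e-14*u^4 + 257.12297*u^3 - 167.934192*u^2 - 11.406732*u - 106.239068)/(0.493039*u^6 + 9.904467*u^5 + 64.187895*u^4 + 119.450845*u^3 - 92.62557*u^2 + 20.624652*u - 1.481544)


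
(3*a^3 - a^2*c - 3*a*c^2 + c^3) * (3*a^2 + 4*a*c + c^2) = 9*a^5 + 9*a^4*c - 10*a^3*c^2 - 10*a^2*c^3 + a*c^4 + c^5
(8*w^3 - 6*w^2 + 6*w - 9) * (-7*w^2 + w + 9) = -56*w^5 + 50*w^4 + 24*w^3 + 15*w^2 + 45*w - 81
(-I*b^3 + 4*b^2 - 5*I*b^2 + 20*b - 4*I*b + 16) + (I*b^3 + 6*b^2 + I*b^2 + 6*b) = 10*b^2 - 4*I*b^2 + 26*b - 4*I*b + 16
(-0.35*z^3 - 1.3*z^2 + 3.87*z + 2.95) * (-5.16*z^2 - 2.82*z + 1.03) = 1.806*z^5 + 7.695*z^4 - 16.6637*z^3 - 27.4744*z^2 - 4.3329*z + 3.0385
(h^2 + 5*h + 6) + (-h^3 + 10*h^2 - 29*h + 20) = -h^3 + 11*h^2 - 24*h + 26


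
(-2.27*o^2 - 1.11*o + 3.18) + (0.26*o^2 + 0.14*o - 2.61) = -2.01*o^2 - 0.97*o + 0.57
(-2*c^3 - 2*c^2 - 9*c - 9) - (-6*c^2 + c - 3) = -2*c^3 + 4*c^2 - 10*c - 6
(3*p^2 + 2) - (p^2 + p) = 2*p^2 - p + 2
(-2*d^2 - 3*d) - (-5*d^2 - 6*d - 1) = 3*d^2 + 3*d + 1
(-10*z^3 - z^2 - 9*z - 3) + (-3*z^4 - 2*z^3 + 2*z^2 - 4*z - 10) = -3*z^4 - 12*z^3 + z^2 - 13*z - 13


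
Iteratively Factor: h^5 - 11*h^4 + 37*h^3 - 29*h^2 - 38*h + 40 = (h - 1)*(h^4 - 10*h^3 + 27*h^2 - 2*h - 40) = (h - 5)*(h - 1)*(h^3 - 5*h^2 + 2*h + 8) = (h - 5)*(h - 2)*(h - 1)*(h^2 - 3*h - 4) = (h - 5)*(h - 4)*(h - 2)*(h - 1)*(h + 1)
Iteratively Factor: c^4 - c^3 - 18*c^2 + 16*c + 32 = (c - 2)*(c^3 + c^2 - 16*c - 16) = (c - 4)*(c - 2)*(c^2 + 5*c + 4) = (c - 4)*(c - 2)*(c + 4)*(c + 1)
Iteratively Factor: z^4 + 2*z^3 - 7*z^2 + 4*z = (z + 4)*(z^3 - 2*z^2 + z) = z*(z + 4)*(z^2 - 2*z + 1) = z*(z - 1)*(z + 4)*(z - 1)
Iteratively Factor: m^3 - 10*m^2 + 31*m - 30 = (m - 5)*(m^2 - 5*m + 6) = (m - 5)*(m - 3)*(m - 2)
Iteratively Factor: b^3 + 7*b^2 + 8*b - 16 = (b + 4)*(b^2 + 3*b - 4) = (b + 4)^2*(b - 1)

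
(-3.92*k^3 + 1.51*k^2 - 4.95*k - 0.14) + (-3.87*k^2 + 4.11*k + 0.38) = -3.92*k^3 - 2.36*k^2 - 0.84*k + 0.24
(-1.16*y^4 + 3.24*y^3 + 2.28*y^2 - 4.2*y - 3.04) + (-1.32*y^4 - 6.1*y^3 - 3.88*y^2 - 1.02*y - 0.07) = -2.48*y^4 - 2.86*y^3 - 1.6*y^2 - 5.22*y - 3.11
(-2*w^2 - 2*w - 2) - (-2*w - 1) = -2*w^2 - 1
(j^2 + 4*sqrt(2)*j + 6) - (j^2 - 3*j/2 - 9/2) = 3*j/2 + 4*sqrt(2)*j + 21/2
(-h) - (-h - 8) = 8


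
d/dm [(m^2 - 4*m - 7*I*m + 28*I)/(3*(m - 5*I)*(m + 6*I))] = (m^2*(4 + 8*I) + m*(60 - 56*I) - 92 - 210*I)/(3*m^4 + 6*I*m^3 + 177*m^2 + 180*I*m + 2700)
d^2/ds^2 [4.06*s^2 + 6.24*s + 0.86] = 8.12000000000000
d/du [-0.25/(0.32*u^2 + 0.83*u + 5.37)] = (0.16*u + 0.2075)/(0.32*u^2 + 0.83*u + 5.37)^2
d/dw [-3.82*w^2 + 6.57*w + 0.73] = 6.57 - 7.64*w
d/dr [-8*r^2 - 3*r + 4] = -16*r - 3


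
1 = 1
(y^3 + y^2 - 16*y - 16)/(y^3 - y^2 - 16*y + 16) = (y + 1)/(y - 1)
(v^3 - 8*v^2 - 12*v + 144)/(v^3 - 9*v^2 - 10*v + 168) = (v - 6)/(v - 7)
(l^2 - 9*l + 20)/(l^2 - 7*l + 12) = (l - 5)/(l - 3)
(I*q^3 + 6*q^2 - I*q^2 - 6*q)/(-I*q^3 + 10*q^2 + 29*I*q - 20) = q*(-I*q^2 - 6*q + I*q + 6)/(I*q^3 - 10*q^2 - 29*I*q + 20)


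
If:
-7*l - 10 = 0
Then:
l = -10/7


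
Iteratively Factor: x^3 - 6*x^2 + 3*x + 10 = (x + 1)*(x^2 - 7*x + 10) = (x - 2)*(x + 1)*(x - 5)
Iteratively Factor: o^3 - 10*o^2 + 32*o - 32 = (o - 4)*(o^2 - 6*o + 8) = (o - 4)^2*(o - 2)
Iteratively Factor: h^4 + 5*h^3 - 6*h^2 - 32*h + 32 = (h + 4)*(h^3 + h^2 - 10*h + 8) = (h - 2)*(h + 4)*(h^2 + 3*h - 4) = (h - 2)*(h + 4)^2*(h - 1)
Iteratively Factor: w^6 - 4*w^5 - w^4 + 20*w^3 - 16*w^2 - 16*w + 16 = (w - 1)*(w^5 - 3*w^4 - 4*w^3 + 16*w^2 - 16) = (w - 1)*(w + 1)*(w^4 - 4*w^3 + 16*w - 16) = (w - 2)*(w - 1)*(w + 1)*(w^3 - 2*w^2 - 4*w + 8) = (w - 2)^2*(w - 1)*(w + 1)*(w^2 - 4) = (w - 2)^3*(w - 1)*(w + 1)*(w + 2)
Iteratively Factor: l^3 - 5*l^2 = (l)*(l^2 - 5*l) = l*(l - 5)*(l)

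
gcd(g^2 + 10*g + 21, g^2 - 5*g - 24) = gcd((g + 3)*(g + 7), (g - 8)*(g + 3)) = g + 3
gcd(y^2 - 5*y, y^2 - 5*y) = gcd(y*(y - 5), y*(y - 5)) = y^2 - 5*y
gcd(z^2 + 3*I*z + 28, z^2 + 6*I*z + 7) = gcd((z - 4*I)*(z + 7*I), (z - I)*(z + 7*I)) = z + 7*I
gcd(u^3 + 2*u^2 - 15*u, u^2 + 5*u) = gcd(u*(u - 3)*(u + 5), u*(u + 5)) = u^2 + 5*u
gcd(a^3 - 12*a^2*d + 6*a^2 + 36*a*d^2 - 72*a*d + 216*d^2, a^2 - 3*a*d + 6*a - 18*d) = a + 6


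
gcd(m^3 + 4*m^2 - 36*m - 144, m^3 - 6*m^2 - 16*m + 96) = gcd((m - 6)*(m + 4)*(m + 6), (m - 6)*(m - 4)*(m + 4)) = m^2 - 2*m - 24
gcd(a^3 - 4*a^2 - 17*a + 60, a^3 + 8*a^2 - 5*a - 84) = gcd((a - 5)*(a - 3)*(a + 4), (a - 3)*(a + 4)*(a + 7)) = a^2 + a - 12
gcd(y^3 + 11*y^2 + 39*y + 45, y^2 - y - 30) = y + 5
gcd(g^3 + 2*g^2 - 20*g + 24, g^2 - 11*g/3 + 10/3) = g - 2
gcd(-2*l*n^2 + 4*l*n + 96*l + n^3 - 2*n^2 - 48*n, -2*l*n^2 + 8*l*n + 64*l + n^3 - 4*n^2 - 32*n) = 2*l*n - 16*l - n^2 + 8*n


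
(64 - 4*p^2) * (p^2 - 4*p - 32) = -4*p^4 + 16*p^3 + 192*p^2 - 256*p - 2048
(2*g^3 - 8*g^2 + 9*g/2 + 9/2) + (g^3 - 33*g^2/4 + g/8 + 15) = 3*g^3 - 65*g^2/4 + 37*g/8 + 39/2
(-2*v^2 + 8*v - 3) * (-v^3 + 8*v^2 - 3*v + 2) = 2*v^5 - 24*v^4 + 73*v^3 - 52*v^2 + 25*v - 6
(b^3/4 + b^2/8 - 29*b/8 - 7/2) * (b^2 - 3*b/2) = b^5/4 - b^4/4 - 61*b^3/16 + 31*b^2/16 + 21*b/4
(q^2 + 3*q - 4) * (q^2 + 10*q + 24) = q^4 + 13*q^3 + 50*q^2 + 32*q - 96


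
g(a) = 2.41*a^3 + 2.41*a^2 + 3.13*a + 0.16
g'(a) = 7.23*a^2 + 4.82*a + 3.13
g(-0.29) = -0.60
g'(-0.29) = 2.34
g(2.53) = 62.53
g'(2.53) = 61.60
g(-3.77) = -106.52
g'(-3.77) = 87.72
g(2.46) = 58.32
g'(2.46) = 58.74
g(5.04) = 385.69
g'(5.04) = 211.08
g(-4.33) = -163.86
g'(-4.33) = 117.81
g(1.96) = 33.70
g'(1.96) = 40.35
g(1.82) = 28.37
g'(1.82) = 35.85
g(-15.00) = -7638.29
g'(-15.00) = 1557.58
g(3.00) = 96.31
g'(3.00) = 82.66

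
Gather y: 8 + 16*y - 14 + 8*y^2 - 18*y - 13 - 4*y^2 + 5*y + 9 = 4*y^2 + 3*y - 10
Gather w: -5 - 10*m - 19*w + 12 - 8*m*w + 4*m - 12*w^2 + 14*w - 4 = -6*m - 12*w^2 + w*(-8*m - 5) + 3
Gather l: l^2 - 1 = l^2 - 1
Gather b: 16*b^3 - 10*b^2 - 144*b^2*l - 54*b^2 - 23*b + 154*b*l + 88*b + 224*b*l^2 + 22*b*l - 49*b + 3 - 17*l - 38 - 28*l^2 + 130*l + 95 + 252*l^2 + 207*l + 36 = 16*b^3 + b^2*(-144*l - 64) + b*(224*l^2 + 176*l + 16) + 224*l^2 + 320*l + 96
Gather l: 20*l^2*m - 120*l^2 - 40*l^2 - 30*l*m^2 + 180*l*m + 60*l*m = l^2*(20*m - 160) + l*(-30*m^2 + 240*m)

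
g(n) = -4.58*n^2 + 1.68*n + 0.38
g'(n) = 1.68 - 9.16*n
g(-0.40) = -1.02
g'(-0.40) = 5.34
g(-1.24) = -8.75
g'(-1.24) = 13.04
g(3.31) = -44.24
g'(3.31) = -28.64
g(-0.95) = -5.35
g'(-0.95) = 10.38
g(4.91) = -101.79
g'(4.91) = -43.30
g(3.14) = -39.50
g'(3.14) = -27.08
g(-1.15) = -7.61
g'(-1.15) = 12.21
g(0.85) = -1.50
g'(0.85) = -6.11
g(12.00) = -638.98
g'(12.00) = -108.24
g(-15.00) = -1055.32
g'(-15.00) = 139.08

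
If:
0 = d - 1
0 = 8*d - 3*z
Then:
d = 1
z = 8/3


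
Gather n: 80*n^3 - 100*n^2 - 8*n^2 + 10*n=80*n^3 - 108*n^2 + 10*n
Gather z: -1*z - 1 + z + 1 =0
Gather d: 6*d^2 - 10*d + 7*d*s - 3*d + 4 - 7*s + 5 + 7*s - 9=6*d^2 + d*(7*s - 13)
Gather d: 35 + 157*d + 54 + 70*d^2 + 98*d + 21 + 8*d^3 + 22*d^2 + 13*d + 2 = 8*d^3 + 92*d^2 + 268*d + 112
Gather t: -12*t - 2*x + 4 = -12*t - 2*x + 4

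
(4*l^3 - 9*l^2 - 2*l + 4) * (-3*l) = -12*l^4 + 27*l^3 + 6*l^2 - 12*l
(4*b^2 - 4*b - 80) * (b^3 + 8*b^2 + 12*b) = 4*b^5 + 28*b^4 - 64*b^3 - 688*b^2 - 960*b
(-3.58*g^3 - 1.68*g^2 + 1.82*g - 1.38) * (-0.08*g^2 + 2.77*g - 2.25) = 0.2864*g^5 - 9.7822*g^4 + 3.2558*g^3 + 8.9318*g^2 - 7.9176*g + 3.105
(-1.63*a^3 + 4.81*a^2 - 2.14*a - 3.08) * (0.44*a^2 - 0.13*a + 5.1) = -0.7172*a^5 + 2.3283*a^4 - 9.8799*a^3 + 23.454*a^2 - 10.5136*a - 15.708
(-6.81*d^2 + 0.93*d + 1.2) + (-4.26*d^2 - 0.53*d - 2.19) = -11.07*d^2 + 0.4*d - 0.99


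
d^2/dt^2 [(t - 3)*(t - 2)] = 2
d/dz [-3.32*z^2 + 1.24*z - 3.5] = 1.24 - 6.64*z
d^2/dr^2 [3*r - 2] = 0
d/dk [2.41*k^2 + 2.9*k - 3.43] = 4.82*k + 2.9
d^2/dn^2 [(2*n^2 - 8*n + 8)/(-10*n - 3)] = -2116/(1000*n^3 + 900*n^2 + 270*n + 27)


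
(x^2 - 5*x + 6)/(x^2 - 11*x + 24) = (x - 2)/(x - 8)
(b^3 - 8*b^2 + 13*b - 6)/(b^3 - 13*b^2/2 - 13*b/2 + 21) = 2*(b^3 - 8*b^2 + 13*b - 6)/(2*b^3 - 13*b^2 - 13*b + 42)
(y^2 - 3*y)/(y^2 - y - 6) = y/(y + 2)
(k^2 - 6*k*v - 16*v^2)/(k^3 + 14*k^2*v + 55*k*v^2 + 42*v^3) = (k^2 - 6*k*v - 16*v^2)/(k^3 + 14*k^2*v + 55*k*v^2 + 42*v^3)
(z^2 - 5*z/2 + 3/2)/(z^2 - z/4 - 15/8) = 4*(z - 1)/(4*z + 5)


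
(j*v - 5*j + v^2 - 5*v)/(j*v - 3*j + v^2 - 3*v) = (v - 5)/(v - 3)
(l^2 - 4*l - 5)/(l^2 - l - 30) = (-l^2 + 4*l + 5)/(-l^2 + l + 30)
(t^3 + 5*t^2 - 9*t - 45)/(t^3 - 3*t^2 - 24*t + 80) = (t^2 - 9)/(t^2 - 8*t + 16)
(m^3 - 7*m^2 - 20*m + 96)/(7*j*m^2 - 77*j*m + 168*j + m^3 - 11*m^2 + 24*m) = (m + 4)/(7*j + m)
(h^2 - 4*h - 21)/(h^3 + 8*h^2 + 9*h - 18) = (h - 7)/(h^2 + 5*h - 6)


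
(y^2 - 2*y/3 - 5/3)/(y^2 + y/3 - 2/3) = (3*y - 5)/(3*y - 2)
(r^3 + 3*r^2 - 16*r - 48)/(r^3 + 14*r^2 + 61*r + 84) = (r - 4)/(r + 7)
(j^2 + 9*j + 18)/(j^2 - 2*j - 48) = (j + 3)/(j - 8)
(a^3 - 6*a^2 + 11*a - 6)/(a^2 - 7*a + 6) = (a^2 - 5*a + 6)/(a - 6)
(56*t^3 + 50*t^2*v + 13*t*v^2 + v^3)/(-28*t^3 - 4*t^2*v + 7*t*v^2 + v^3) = (-4*t - v)/(2*t - v)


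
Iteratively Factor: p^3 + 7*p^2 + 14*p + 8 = (p + 4)*(p^2 + 3*p + 2) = (p + 1)*(p + 4)*(p + 2)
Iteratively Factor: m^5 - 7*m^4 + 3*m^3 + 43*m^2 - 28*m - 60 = (m + 2)*(m^4 - 9*m^3 + 21*m^2 + m - 30) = (m - 3)*(m + 2)*(m^3 - 6*m^2 + 3*m + 10) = (m - 3)*(m - 2)*(m + 2)*(m^2 - 4*m - 5) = (m - 3)*(m - 2)*(m + 1)*(m + 2)*(m - 5)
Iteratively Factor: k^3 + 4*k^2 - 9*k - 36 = (k - 3)*(k^2 + 7*k + 12) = (k - 3)*(k + 4)*(k + 3)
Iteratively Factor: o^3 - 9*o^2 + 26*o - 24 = (o - 4)*(o^2 - 5*o + 6) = (o - 4)*(o - 2)*(o - 3)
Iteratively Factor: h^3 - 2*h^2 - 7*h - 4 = (h + 1)*(h^2 - 3*h - 4) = (h - 4)*(h + 1)*(h + 1)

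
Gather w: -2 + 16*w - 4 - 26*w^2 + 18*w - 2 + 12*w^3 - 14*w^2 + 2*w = 12*w^3 - 40*w^2 + 36*w - 8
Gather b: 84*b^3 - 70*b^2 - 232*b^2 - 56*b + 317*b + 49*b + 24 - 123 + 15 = 84*b^3 - 302*b^2 + 310*b - 84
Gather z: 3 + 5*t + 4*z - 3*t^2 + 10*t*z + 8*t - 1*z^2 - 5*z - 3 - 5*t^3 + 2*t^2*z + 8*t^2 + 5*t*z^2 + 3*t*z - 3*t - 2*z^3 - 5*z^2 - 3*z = -5*t^3 + 5*t^2 + 10*t - 2*z^3 + z^2*(5*t - 6) + z*(2*t^2 + 13*t - 4)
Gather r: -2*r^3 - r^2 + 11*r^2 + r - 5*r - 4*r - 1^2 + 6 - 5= -2*r^3 + 10*r^2 - 8*r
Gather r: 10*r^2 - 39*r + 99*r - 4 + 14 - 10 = 10*r^2 + 60*r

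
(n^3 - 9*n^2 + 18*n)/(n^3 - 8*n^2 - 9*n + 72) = n*(n - 6)/(n^2 - 5*n - 24)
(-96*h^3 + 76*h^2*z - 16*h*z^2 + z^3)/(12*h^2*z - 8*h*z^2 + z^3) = (-8*h + z)/z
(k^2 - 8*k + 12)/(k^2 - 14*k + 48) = (k - 2)/(k - 8)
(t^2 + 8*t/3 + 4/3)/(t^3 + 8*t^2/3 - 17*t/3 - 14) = (3*t + 2)/(3*t^2 + 2*t - 21)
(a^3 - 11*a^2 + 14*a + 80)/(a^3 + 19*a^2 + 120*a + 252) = (a^3 - 11*a^2 + 14*a + 80)/(a^3 + 19*a^2 + 120*a + 252)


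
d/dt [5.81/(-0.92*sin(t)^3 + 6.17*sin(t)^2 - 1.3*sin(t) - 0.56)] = (16.0356*sin(t)^2 - 71.6954*sin(t) + 7.553)*cos(t)/(0.92*sin(t)^3 - 6.17*sin(t)^2 + 1.3*sin(t) + 0.56)^2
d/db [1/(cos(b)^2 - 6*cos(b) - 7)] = 2*(cos(b) - 3)*sin(b)/(sin(b)^2 + 6*cos(b) + 6)^2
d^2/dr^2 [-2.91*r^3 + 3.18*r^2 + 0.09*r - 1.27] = 6.36 - 17.46*r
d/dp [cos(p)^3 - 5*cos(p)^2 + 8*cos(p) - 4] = (-3*cos(p)^2 + 10*cos(p) - 8)*sin(p)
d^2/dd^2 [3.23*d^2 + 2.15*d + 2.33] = 6.46000000000000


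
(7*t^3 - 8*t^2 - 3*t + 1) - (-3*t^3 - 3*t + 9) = 10*t^3 - 8*t^2 - 8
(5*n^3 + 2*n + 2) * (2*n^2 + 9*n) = 10*n^5 + 45*n^4 + 4*n^3 + 22*n^2 + 18*n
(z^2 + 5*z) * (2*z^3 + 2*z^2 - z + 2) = 2*z^5 + 12*z^4 + 9*z^3 - 3*z^2 + 10*z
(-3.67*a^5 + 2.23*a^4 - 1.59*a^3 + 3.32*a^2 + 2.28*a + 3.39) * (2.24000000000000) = -8.2208*a^5 + 4.9952*a^4 - 3.5616*a^3 + 7.4368*a^2 + 5.1072*a + 7.5936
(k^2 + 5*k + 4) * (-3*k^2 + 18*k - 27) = -3*k^4 + 3*k^3 + 51*k^2 - 63*k - 108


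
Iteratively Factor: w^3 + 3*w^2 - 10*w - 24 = (w + 4)*(w^2 - w - 6) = (w - 3)*(w + 4)*(w + 2)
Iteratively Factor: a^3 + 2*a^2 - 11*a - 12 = (a + 4)*(a^2 - 2*a - 3) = (a + 1)*(a + 4)*(a - 3)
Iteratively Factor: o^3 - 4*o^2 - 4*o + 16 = (o - 4)*(o^2 - 4) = (o - 4)*(o + 2)*(o - 2)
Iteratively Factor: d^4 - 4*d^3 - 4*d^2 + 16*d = (d + 2)*(d^3 - 6*d^2 + 8*d) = (d - 2)*(d + 2)*(d^2 - 4*d) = d*(d - 2)*(d + 2)*(d - 4)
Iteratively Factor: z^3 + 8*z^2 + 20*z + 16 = (z + 4)*(z^2 + 4*z + 4) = (z + 2)*(z + 4)*(z + 2)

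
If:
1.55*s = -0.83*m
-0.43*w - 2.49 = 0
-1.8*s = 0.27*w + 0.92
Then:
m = -0.67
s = 0.36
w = -5.79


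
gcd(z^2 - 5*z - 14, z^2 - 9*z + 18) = 1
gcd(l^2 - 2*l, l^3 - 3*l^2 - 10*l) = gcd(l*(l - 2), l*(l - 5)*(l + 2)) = l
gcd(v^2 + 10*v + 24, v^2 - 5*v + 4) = 1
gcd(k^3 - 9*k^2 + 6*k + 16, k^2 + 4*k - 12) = k - 2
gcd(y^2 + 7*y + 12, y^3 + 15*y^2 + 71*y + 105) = y + 3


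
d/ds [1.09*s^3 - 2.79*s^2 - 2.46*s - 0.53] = 3.27*s^2 - 5.58*s - 2.46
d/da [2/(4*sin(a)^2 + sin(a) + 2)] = -2*(8*sin(a) + 1)*cos(a)/(4*sin(a)^2 + sin(a) + 2)^2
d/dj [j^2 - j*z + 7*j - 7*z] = 2*j - z + 7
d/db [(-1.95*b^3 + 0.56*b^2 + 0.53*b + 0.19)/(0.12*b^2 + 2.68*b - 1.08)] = (-0.234*b^4 - 10.452*b^3 + 7.7552*b^2 - 1.2552*b - 1.0816)/(0.0144*b^4 + 0.6432*b^3 + 6.9232*b^2 - 5.7888*b + 1.1664)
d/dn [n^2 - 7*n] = 2*n - 7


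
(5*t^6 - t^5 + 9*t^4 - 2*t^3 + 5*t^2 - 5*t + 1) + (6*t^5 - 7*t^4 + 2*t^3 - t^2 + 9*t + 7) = 5*t^6 + 5*t^5 + 2*t^4 + 4*t^2 + 4*t + 8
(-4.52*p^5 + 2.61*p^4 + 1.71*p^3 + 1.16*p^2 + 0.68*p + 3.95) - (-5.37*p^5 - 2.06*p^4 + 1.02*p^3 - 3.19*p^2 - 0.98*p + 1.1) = 0.850000000000001*p^5 + 4.67*p^4 + 0.69*p^3 + 4.35*p^2 + 1.66*p + 2.85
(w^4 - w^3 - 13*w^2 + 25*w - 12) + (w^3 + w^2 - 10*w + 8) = w^4 - 12*w^2 + 15*w - 4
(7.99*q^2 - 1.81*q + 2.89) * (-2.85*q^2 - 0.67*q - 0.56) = -22.7715*q^4 - 0.194800000000001*q^3 - 11.4982*q^2 - 0.9227*q - 1.6184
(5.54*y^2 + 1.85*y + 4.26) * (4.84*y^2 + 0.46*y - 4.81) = 26.8136*y^4 + 11.5024*y^3 - 5.178*y^2 - 6.9389*y - 20.4906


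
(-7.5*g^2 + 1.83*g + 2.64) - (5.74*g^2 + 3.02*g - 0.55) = -13.24*g^2 - 1.19*g + 3.19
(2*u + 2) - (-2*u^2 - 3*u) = 2*u^2 + 5*u + 2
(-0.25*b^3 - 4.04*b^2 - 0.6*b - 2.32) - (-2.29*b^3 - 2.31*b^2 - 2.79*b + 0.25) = 2.04*b^3 - 1.73*b^2 + 2.19*b - 2.57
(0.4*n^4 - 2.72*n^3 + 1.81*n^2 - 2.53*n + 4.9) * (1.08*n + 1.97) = 0.432*n^5 - 2.1496*n^4 - 3.4036*n^3 + 0.8333*n^2 + 0.307900000000001*n + 9.653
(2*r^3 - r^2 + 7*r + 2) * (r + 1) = 2*r^4 + r^3 + 6*r^2 + 9*r + 2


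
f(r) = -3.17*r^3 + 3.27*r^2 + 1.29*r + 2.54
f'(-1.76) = -39.68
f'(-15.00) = -2236.56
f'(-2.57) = -78.33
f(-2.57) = 74.63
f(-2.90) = 103.61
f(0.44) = 3.47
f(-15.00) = 11417.69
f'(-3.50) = -138.10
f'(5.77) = -277.59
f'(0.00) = 1.29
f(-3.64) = 194.06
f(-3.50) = 174.00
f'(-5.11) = -280.46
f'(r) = -9.51*r^2 + 6.54*r + 1.29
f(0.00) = 2.54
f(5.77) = -490.11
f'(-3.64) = -148.52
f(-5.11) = 504.32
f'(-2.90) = -97.66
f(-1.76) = 27.68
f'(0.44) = 2.33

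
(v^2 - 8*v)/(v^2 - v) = (v - 8)/(v - 1)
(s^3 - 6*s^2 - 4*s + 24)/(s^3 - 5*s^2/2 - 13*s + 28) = 2*(s^2 - 4*s - 12)/(2*s^2 - s - 28)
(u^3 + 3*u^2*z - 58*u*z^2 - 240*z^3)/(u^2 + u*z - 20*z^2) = (-u^2 + 2*u*z + 48*z^2)/(-u + 4*z)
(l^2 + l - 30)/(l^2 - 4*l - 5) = (l + 6)/(l + 1)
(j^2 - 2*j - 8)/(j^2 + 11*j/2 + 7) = 2*(j - 4)/(2*j + 7)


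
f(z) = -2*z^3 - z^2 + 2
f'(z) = -6*z^2 - 2*z = 2*z*(-3*z - 1)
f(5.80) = -421.86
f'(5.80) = -213.44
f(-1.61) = 7.75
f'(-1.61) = -12.33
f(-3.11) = 52.49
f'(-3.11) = -51.81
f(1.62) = -9.13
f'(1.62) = -18.99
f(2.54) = -37.23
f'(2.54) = -43.79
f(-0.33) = 1.96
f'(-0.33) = 0.01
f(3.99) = -140.96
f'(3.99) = -103.50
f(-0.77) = 2.32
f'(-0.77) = -2.02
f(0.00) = 2.00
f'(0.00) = 0.00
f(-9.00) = 1379.00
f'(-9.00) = -468.00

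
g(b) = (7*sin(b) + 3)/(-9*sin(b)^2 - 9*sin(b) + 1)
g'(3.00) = -210.25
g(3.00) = -8.88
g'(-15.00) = -2.09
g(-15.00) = -0.51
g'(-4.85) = 0.07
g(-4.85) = -0.59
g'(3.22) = -11.05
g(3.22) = 1.49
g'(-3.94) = -0.72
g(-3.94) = -0.80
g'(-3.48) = -6.25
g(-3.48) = -1.79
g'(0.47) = 2.63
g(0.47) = -1.25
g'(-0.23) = 3.64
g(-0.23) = 0.54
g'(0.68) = 1.07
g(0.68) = -0.90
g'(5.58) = 2.08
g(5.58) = -0.50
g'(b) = (18*sin(b)*cos(b) + 9*cos(b))*(7*sin(b) + 3)/(-9*sin(b)^2 - 9*sin(b) + 1)^2 + 7*cos(b)/(-9*sin(b)^2 - 9*sin(b) + 1) = (63*sin(b)^2 + 54*sin(b) + 34)*cos(b)/(9*sin(b)^2 + 9*sin(b) - 1)^2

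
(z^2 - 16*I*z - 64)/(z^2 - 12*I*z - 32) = (z - 8*I)/(z - 4*I)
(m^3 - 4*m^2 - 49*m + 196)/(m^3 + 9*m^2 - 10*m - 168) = (m - 7)/(m + 6)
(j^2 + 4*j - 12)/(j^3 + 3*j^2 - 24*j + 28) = (j + 6)/(j^2 + 5*j - 14)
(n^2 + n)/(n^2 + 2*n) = (n + 1)/(n + 2)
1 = 1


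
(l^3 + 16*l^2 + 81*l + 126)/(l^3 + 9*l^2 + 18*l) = (l + 7)/l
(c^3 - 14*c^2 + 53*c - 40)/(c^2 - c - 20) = (c^2 - 9*c + 8)/(c + 4)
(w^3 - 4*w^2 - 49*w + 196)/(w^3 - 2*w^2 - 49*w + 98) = (w - 4)/(w - 2)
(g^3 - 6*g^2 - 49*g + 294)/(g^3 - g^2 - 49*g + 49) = (g - 6)/(g - 1)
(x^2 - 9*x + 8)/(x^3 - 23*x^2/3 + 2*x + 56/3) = 3*(x^2 - 9*x + 8)/(3*x^3 - 23*x^2 + 6*x + 56)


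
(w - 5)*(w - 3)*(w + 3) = w^3 - 5*w^2 - 9*w + 45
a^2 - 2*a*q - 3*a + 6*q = (a - 3)*(a - 2*q)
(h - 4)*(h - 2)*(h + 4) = h^3 - 2*h^2 - 16*h + 32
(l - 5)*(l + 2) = l^2 - 3*l - 10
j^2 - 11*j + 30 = (j - 6)*(j - 5)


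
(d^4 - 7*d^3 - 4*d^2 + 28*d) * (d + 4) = d^5 - 3*d^4 - 32*d^3 + 12*d^2 + 112*d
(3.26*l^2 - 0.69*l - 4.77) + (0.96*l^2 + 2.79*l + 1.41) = 4.22*l^2 + 2.1*l - 3.36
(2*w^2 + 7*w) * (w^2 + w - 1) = 2*w^4 + 9*w^3 + 5*w^2 - 7*w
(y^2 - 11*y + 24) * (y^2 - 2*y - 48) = y^4 - 13*y^3 - 2*y^2 + 480*y - 1152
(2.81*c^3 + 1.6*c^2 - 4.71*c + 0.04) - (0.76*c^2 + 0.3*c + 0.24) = 2.81*c^3 + 0.84*c^2 - 5.01*c - 0.2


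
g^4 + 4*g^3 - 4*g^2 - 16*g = g*(g - 2)*(g + 2)*(g + 4)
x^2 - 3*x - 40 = (x - 8)*(x + 5)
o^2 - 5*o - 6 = (o - 6)*(o + 1)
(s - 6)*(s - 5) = s^2 - 11*s + 30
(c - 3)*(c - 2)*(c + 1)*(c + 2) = c^4 - 2*c^3 - 7*c^2 + 8*c + 12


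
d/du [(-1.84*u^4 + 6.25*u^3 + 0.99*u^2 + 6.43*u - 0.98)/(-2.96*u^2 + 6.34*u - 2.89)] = (10.8928*u^5 - 53.4968*u^4 + 100.5204*u^3 - 28.8781*u^2 - 11.5238*u - 12.3695)/(8.7616*u^4 - 37.5328*u^3 + 57.3044*u^2 - 36.6452*u + 8.3521)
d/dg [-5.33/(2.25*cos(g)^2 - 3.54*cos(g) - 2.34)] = (18.8682 - 23.985*cos(g))*sin(g)/(-2.25*cos(g)^2 + 3.54*cos(g) + 2.34)^2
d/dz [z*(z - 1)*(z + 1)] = 3*z^2 - 1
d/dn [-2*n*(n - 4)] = 8 - 4*n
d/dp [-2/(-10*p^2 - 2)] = -10*p/(5*p^2 + 1)^2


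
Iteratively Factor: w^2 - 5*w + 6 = (w - 2)*(w - 3)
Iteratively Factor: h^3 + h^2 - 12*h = (h)*(h^2 + h - 12) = h*(h + 4)*(h - 3)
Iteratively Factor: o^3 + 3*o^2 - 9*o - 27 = (o + 3)*(o^2 - 9) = (o - 3)*(o + 3)*(o + 3)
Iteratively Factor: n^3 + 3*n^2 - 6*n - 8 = (n - 2)*(n^2 + 5*n + 4) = (n - 2)*(n + 1)*(n + 4)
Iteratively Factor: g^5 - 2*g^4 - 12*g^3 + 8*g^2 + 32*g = (g - 4)*(g^4 + 2*g^3 - 4*g^2 - 8*g) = g*(g - 4)*(g^3 + 2*g^2 - 4*g - 8) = g*(g - 4)*(g + 2)*(g^2 - 4) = g*(g - 4)*(g - 2)*(g + 2)*(g + 2)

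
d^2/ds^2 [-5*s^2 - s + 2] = -10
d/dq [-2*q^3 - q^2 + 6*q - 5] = -6*q^2 - 2*q + 6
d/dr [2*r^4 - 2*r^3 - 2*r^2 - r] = 8*r^3 - 6*r^2 - 4*r - 1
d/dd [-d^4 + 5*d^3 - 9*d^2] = d*(-4*d^2 + 15*d - 18)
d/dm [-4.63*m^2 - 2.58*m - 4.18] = -9.26*m - 2.58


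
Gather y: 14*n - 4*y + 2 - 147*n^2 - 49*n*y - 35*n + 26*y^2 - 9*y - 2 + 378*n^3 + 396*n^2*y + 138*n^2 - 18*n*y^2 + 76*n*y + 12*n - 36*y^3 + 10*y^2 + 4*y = 378*n^3 - 9*n^2 - 9*n - 36*y^3 + y^2*(36 - 18*n) + y*(396*n^2 + 27*n - 9)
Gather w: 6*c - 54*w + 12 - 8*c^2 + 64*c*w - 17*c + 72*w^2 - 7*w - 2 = -8*c^2 - 11*c + 72*w^2 + w*(64*c - 61) + 10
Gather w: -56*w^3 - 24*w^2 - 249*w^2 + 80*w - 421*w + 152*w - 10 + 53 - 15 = -56*w^3 - 273*w^2 - 189*w + 28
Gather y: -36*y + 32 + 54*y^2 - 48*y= 54*y^2 - 84*y + 32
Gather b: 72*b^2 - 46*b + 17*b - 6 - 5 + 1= 72*b^2 - 29*b - 10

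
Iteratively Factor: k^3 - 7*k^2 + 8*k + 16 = (k + 1)*(k^2 - 8*k + 16) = (k - 4)*(k + 1)*(k - 4)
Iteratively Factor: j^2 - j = (j - 1)*(j)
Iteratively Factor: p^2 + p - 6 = (p + 3)*(p - 2)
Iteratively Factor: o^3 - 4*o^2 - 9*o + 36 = (o - 4)*(o^2 - 9) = (o - 4)*(o + 3)*(o - 3)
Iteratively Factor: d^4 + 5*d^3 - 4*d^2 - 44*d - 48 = (d - 3)*(d^3 + 8*d^2 + 20*d + 16) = (d - 3)*(d + 2)*(d^2 + 6*d + 8) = (d - 3)*(d + 2)*(d + 4)*(d + 2)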